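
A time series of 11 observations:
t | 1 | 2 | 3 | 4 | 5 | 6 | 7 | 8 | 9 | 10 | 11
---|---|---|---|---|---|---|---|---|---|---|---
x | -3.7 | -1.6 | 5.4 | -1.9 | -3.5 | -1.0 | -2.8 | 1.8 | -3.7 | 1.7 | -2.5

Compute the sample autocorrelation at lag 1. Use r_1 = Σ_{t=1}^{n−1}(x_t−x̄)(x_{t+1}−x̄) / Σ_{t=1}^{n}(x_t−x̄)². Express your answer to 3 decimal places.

Mean x̄ = (-3.7 − 1.6 + 5.4 − 1.9 − 3.5 − 1.0 − 2.8 + 1.8 − 3.7 + 1.7 − 2.5)/11 = -1.0727
Numerator Σ_{t=1}^{10}(x_t−x̄)(x_{t+1}−x̄) = -29.4280
Denominator Σ(x_t−x̄)² = 83.5218
r_1 = -29.4280 / 83.5218 = -0.352

-0.352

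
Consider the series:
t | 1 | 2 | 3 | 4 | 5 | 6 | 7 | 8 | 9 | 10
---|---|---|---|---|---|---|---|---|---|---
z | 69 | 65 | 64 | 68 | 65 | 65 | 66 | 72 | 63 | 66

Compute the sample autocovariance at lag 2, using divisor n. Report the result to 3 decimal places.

Mean z̄ = (69 + 65 + 64 + 68 + 65 + 65 + 66 + 72 + 63 + 66)/10 = 66.3000
Σ_{t=1}^{8}(z_t−z̄)(z_{t+2}−z̄) = -15.3800
γ_2 = -15.3800 / 10 = -1.538

-1.538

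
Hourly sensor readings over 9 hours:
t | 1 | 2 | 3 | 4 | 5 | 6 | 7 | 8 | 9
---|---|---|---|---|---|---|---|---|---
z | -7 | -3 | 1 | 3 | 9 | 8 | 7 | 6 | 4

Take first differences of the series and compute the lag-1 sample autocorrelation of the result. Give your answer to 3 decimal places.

0.309

First differences Δz: 4, 4, 2, 6, -1, -1, -1, -2
Mean of differences = 1.3750
Numerator Σ(Δz_t−Δz̄)(Δz_{t+1}−Δz̄) = 19.7344
Denominator Σ(Δz_t−Δz̄)² = 63.8750
r_1(Δz) = 19.7344 / 63.8750 = 0.309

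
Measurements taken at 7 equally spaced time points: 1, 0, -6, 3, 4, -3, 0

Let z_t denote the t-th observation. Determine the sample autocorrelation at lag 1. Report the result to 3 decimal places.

-0.258

Mean z̄ = (1 + 0 − 6 + 3 + 4 − 3 + 0)/7 = -0.1429
Σ(z_t−z̄)(z_{t+1}−z̄) = (0.1633) + (-0.8367) + (-18.4082) + (13.0204) + (-11.8367) + (-0.4082) = -18.3061
Denominator Σ(z_t−z̄)² = 70.8571
r_1 = -18.3061 / 70.8571 = -0.258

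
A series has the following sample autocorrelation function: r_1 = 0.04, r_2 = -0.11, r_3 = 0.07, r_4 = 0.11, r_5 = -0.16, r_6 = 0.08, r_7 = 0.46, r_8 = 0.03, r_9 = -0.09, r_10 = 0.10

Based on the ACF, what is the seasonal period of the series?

The largest autocorrelation is r_7 = 0.46; the remaining lags stay at or below 0.11.
The dominant spike at lag 7 indicates a seasonal period of 7.

7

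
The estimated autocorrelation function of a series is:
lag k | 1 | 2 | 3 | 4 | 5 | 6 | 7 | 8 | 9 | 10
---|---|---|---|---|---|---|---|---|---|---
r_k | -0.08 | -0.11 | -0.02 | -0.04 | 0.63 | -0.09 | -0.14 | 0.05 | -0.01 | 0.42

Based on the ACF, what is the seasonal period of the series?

The largest autocorrelation is r_5 = 0.63, with a weaker echo at lag 10 (0.42); the remaining lags stay at or below 0.05.
The dominant spike at lag 5 indicates a seasonal period of 5.

5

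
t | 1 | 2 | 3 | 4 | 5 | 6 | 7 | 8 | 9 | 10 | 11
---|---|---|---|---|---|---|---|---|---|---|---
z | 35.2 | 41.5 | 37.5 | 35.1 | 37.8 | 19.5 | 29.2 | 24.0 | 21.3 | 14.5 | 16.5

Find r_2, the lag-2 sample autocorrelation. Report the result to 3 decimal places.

Mean z̄ = (35.2 + 41.5 + 37.5 + 35.1 + 37.8 + 19.5 + 29.2 + 24.0 + 21.3 + 14.5 + 16.5)/11 = 28.3727
Numerator Σ_{t=1}^{9}(z_t−z̄)(z_{t+2}−z̄) = 362.3612
Denominator Σ(z_t−z̄)² = 918.3418
r_2 = 362.3612 / 918.3418 = 0.395

0.395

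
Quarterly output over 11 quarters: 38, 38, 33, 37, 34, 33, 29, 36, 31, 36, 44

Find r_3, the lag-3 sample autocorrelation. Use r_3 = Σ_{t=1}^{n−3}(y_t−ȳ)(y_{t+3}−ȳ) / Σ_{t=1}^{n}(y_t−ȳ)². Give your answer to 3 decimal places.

0.041

Mean ȳ = (38 + 38 + 33 + 37 + 34 + 33 + 29 + 36 + 31 + 36 + 44)/11 = 35.3636
Numerator Σ_{t=1}^{8}(y_t−ȳ)(y_{t+3}−ȳ) = 6.7851
Denominator Σ(y_t−ȳ)² = 164.5455
r_3 = 6.7851 / 164.5455 = 0.041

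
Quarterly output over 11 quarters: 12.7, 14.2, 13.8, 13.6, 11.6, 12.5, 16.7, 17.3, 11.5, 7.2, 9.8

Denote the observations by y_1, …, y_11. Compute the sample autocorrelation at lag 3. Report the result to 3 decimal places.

-0.476

Mean ȳ = (12.7 + 14.2 + 13.8 + 13.6 + 11.6 + 12.5 + 16.7 + 17.3 + 11.5 + 7.2 + 9.8)/11 = 12.8091
Numerator Σ_{t=1}^{8}(y_t−ȳ)(y_{t+3}−ȳ) = -39.3602
Denominator Σ(y_t−ȳ)² = 82.6491
r_3 = -39.3602 / 82.6491 = -0.476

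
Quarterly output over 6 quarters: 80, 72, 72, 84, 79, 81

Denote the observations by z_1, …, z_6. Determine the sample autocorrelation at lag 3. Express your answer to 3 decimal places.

-0.098

Mean z̄ = (80 + 72 + 72 + 84 + 79 + 81)/6 = 78.0000
Deviations from mean: 2.0000, -6.0000, -6.0000, 6.0000, 1.0000, 3.0000
Σ(z_t−z̄)(z_{t+3}−z̄) = (12.0000) + (-6.0000) + (-18.0000) = -12.0000
Denominator Σ(z_t−z̄)² = 122.0000
r_3 = -12.0000 / 122.0000 = -0.098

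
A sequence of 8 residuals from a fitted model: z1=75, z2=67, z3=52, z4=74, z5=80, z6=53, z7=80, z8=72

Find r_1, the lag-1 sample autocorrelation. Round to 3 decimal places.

-0.379

Mean z̄ = (75 + 67 + 52 + 74 + 80 + 53 + 80 + 72)/8 = 69.1250
Deviations from mean: 5.8750, -2.1250, -17.1250, 4.8750, 10.8750, -16.1250, 10.8750, 2.8750
Numerator Σ_{t=1}^{7}(z_t−z̄)(z_{t+1}−z̄) = -326.0156
Denominator Σ(z_t−z̄)² = 860.8750
r_1 = -326.0156 / 860.8750 = -0.379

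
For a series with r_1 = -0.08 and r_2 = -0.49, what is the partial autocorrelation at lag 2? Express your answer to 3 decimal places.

φ_{22} = (r_2 − r_1²) / (1 − r_1²)
r_1² = (-0.08)² = 0.0064
Numerator = -0.49 − 0.0064 = -0.4964; denominator = 1 − 0.0064 = 0.9936
φ_{22} = -0.4964 / 0.9936 = -0.500

-0.500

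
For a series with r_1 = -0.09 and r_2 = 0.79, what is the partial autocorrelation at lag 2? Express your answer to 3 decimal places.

φ_{22} = (r_2 − r_1²) / (1 − r_1²)
r_1² = (-0.09)² = 0.0081
Numerator = 0.79 − 0.0081 = 0.7819; denominator = 1 − 0.0081 = 0.9919
φ_{22} = 0.7819 / 0.9919 = 0.788

0.788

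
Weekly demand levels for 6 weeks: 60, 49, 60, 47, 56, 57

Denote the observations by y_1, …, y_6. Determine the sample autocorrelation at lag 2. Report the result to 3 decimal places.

0.397

Mean ȳ = (60 + 49 + 60 + 47 + 56 + 57)/6 = 54.8333
Numerator Σ_{t=1}^{4}(y_t−ȳ)(y_{t+2}−ȳ) = 61.4444
Denominator Σ(y_t−ȳ)² = 154.8333
r_2 = 61.4444 / 154.8333 = 0.397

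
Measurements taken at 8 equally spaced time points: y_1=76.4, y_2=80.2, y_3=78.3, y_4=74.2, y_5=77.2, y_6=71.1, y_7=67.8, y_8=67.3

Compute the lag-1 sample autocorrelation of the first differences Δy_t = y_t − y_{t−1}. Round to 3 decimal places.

First differences Δy: 3.8, -1.9, -4.1, 3.0, -6.1, -3.3, -0.5
Mean of differences = -1.3000
Numerator Σ(Δy_t−Δȳ)(Δy_{t+1}−Δȳ) = -26.0600
Denominator Σ(Δy_t−Δȳ)² = 80.3800
r_1(Δy) = -26.0600 / 80.3800 = -0.324

-0.324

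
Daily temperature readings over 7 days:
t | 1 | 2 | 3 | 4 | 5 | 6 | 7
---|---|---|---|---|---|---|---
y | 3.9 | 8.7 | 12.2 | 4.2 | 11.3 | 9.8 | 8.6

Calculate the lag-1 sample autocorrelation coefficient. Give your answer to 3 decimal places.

-0.381

Mean ȳ = (3.9 + 8.7 + 12.2 + 4.2 + 11.3 + 9.8 + 8.6)/7 = 8.3857
Deviations from mean: -4.4857, 0.3143, 3.8143, -4.1857, 2.9143, 1.4143, 0.2143
Numerator Σ_{t=1}^{6}(y_t−ȳ)(y_{t+1}−ȳ) = -23.9502
Denominator Σ(y_t−ȳ)² = 62.8286
r_1 = -23.9502 / 62.8286 = -0.381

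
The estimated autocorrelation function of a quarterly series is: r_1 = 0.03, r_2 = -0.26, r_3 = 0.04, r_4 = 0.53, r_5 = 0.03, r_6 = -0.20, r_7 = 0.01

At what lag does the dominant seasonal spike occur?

4

The largest autocorrelation is r_4 = 0.53; the remaining lags stay at or below 0.04.
The dominant spike at lag 4 indicates a seasonal period of 4.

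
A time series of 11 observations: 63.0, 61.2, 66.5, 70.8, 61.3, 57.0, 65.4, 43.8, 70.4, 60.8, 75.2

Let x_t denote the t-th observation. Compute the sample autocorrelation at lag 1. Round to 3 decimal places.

-0.323

Mean x̄ = (63.0 + 61.2 + 66.5 + 70.8 + 61.3 + 57.0 + 65.4 + 43.8 + 70.4 + 60.8 + 75.2)/11 = 63.2182
Numerator Σ_{t=1}^{10}(x_t−x̄)(x_{t+1}−x̄) = -225.6494
Denominator Σ(x_t−x̄)² = 697.5364
r_1 = -225.6494 / 697.5364 = -0.323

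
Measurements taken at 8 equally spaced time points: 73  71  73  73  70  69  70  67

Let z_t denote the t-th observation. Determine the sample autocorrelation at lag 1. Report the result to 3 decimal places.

0.297

Mean z̄ = (73 + 71 + 73 + 73 + 70 + 69 + 70 + 67)/8 = 70.7500
Deviations from mean: 2.2500, 0.2500, 2.2500, 2.2500, -0.7500, -1.7500, -0.7500, -3.7500
Σ(z_t−z̄)(z_{t+1}−z̄) = (0.5625) + (0.5625) + (5.0625) + (-1.6875) + (1.3125) + (1.3125) + (2.8125) = 9.9375
Denominator Σ(z_t−z̄)² = 33.5000
r_1 = 9.9375 / 33.5000 = 0.297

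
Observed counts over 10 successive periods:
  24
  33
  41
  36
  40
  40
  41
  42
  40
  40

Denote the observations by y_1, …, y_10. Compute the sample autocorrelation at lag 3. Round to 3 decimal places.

Mean ȳ = (24 + 33 + 41 + 36 + 40 + 40 + 41 + 42 + 40 + 40)/10 = 37.7000
Numerator Σ_{t=1}^{7}(y_t−ȳ)(y_{t+3}−ȳ) = 37.2300
Denominator Σ(y_t−ȳ)² = 274.1000
r_3 = 37.2300 / 274.1000 = 0.136

0.136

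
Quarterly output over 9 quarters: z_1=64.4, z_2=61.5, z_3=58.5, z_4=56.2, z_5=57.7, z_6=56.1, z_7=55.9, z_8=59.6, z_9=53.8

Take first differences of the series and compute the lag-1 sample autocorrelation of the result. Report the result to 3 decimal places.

-0.270

First differences Δz: -2.9, -3.0, -2.3, 1.5, -1.6, -0.2, 3.7, -5.8
Mean of differences = -1.3250
Numerator Σ(Δz_t−Δz̄)(Δz_{t+1}−Δz̄) = -16.4031
Denominator Σ(Δz_t−Δz̄)² = 60.8350
r_1(Δz) = -16.4031 / 60.8350 = -0.270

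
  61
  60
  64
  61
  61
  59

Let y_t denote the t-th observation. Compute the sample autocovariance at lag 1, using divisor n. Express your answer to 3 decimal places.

-0.500

Mean ȳ = (61 + 60 + 64 + 61 + 61 + 59)/6 = 61.0000
Σ_{t=1}^{5}(y_t−ȳ)(y_{t+1}−ȳ) = -3.0000
γ_1 = -3.0000 / 6 = -0.500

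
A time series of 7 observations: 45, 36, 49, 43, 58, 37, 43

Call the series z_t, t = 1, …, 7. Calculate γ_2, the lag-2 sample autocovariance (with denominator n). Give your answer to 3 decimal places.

Mean z̄ = (45 + 36 + 49 + 43 + 58 + 37 + 43)/7 = 44.4286
Σ_{t=1}^{5}(z_t−z̄)(z_{t+2}−z̄) = 67.9184
γ_2 = 67.9184 / 7 = 9.703

9.703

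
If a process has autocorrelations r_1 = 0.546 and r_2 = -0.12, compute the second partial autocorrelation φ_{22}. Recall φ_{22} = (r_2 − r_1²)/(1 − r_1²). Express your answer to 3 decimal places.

φ_{22} = (r_2 − r_1²) / (1 − r_1²)
r_1² = (0.546)² = 0.298116
Numerator = -0.12 − 0.2981 = -0.4181; denominator = 1 − 0.2981 = 0.7019
φ_{22} = -0.4181 / 0.7019 = -0.596

-0.596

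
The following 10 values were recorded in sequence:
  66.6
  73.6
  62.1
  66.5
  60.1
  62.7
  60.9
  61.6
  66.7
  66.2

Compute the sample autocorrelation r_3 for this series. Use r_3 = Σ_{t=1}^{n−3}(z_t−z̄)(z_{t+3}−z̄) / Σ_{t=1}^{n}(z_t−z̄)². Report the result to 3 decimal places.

-0.233

Mean z̄ = (66.6 + 73.6 + 62.1 + 66.5 + 60.1 + 62.7 + 60.9 + 61.6 + 66.7 + 66.2)/10 = 64.7000
Numerator Σ_{t=1}^{7}(z_t−z̄)(z_{t+3}−z̄) = -34.6000
Denominator Σ(z_t−z̄)² = 148.2800
r_3 = -34.6000 / 148.2800 = -0.233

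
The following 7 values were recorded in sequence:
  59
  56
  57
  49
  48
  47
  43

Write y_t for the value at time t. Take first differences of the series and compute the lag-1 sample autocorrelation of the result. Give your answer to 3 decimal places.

-0.590

First differences Δy: -3, 1, -8, -1, -1, -4
Mean of differences = -2.6667
Numerator Σ(Δy_t−Δȳ)(Δy_{t+1}−Δȳ) = -29.1111
Denominator Σ(Δy_t−Δȳ)² = 49.3333
r_1(Δy) = -29.1111 / 49.3333 = -0.590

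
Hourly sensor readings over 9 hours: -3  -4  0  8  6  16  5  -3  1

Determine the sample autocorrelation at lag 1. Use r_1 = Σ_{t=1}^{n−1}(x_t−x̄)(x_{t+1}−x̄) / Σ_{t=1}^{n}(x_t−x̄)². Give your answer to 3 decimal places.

Mean x̄ = (-3 − 4 + 0 + 8 + 6 + 16 + 5 − 3 + 1)/9 = 2.8889
Numerator Σ_{t=1}^{8}(x_t−x̄)(x_{t+1}−x̄) = 128.7654
Denominator Σ(x_t−x̄)² = 340.8889
r_1 = 128.7654 / 340.8889 = 0.378

0.378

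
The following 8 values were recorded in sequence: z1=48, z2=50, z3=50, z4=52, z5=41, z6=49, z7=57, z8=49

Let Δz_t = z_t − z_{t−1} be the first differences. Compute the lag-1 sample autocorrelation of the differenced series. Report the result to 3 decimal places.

First differences Δz: 2, 0, 2, -11, 8, 8, -8
Mean of differences = 0.1429
Numerator Σ(Δz_t−Δz̄)(Δz_{t+1}−Δz̄) = -111.0204
Denominator Σ(Δz_t−Δz̄)² = 320.8571
r_1(Δz) = -111.0204 / 320.8571 = -0.346

-0.346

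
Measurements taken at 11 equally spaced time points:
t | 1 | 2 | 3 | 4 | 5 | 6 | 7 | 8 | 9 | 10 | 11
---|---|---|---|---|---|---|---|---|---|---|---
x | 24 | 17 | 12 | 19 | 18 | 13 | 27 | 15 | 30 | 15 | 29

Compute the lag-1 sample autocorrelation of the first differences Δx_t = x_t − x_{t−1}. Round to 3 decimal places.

-0.754

First differences Δx: -7, -5, 7, -1, -5, 14, -12, 15, -15, 14
Mean of differences = 0.5000
Numerator Σ(Δx_t−Δx̄)(Δx_{t+1}−Δx̄) = -854.2500
Denominator Σ(Δx_t−Δx̄)² = 1132.5000
r_1(Δx) = -854.2500 / 1132.5000 = -0.754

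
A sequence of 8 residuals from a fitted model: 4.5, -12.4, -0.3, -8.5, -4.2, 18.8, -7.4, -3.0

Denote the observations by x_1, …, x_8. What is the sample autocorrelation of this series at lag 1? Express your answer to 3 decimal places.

Mean x̄ = (4.5 − 12.4 − 0.3 − 8.5 − 4.2 + 18.8 − 7.4 − 3.0)/8 = -1.5625
Deviations from mean: 6.0625, -10.8375, 1.2625, -6.9375, -2.6375, 20.3625, -5.8375, -1.4375
Numerator Σ_{t=1}^{7}(x_t−x̄)(x_{t+1}−x̄) = -234.0264
Denominator Σ(x_t−x̄)² = 661.6588
r_1 = -234.0264 / 661.6588 = -0.354

-0.354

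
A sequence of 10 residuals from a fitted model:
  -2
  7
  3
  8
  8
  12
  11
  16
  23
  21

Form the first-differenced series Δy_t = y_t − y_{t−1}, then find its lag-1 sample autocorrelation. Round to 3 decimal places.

First differences Δy: 9, -4, 5, 0, 4, -1, 5, 7, -2
Mean of differences = 2.5556
Numerator Σ(Δy_t−Δȳ)(Δy_{t+1}−Δȳ) = -91.4198
Denominator Σ(Δy_t−Δȳ)² = 158.2222
r_1(Δy) = -91.4198 / 158.2222 = -0.578

-0.578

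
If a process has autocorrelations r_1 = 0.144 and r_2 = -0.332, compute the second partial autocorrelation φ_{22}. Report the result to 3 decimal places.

-0.360

φ_{22} = (r_2 − r_1²) / (1 − r_1²)
r_1² = (0.144)² = 0.020736
Numerator = -0.332 − 0.0207 = -0.3527; denominator = 1 − 0.0207 = 0.9793
φ_{22} = -0.3527 / 0.9793 = -0.360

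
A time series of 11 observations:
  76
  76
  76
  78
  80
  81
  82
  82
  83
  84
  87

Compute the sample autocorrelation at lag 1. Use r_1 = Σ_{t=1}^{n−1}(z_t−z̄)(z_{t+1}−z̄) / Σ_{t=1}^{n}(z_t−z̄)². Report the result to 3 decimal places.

0.685

Mean z̄ = (76 + 76 + 76 + 78 + 80 + 81 + 82 + 82 + 83 + 84 + 87)/11 = 80.4545
Numerator Σ_{t=1}^{10}(z_t−z̄)(z_{t+1}−z̄) = 90.8843
Denominator Σ(z_t−z̄)² = 132.7273
r_1 = 90.8843 / 132.7273 = 0.685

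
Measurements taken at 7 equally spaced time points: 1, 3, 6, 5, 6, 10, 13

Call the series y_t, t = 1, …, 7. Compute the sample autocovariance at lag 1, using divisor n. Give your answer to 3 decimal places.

Mean ȳ = (1 + 3 + 6 + 5 + 6 + 10 + 13)/7 = 6.2857
Deviations: -5.2857, -3.2857, -0.2857, -1.2857, -0.2857, 3.7143, 6.7143
Σ_{t=1}^{6}(y_t−ȳ)(y_{t+1}−ȳ) = 42.9184
γ_1 = 42.9184 / 7 = 6.131

6.131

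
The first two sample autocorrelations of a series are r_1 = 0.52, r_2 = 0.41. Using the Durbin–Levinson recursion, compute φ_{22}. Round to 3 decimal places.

0.191

φ_{22} = (r_2 − r_1²) / (1 − r_1²)
r_1² = (0.52)² = 0.2704
Numerator = 0.41 − 0.2704 = 0.1396; denominator = 1 − 0.2704 = 0.7296
φ_{22} = 0.1396 / 0.7296 = 0.191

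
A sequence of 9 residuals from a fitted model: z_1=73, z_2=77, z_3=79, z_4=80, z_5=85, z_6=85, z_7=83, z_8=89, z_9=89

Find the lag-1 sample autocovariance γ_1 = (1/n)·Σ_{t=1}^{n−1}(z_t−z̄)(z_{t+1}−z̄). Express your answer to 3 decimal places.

Mean z̄ = (73 + 77 + 79 + 80 + 85 + 85 + 83 + 89 + 89)/9 = 82.2222
Σ_{t=1}^{8}(z_t−z̄)(z_{t+1}−z̄) = 127.0617
γ_1 = 127.0617 / 9 = 14.118

14.118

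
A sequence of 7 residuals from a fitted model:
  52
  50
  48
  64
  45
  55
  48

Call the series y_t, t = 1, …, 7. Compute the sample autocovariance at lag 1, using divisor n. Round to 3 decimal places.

Mean ȳ = (52 + 50 + 48 + 64 + 45 + 55 + 48)/7 = 51.7143
Deviations: 0.2857, -1.7143, -3.7143, 12.2857, -6.7143, 3.2857, -3.7143
Σ_{t=1}^{6}(y_t−ȳ)(y_{t+1}−ȳ) = -156.5102
γ_1 = -156.5102 / 7 = -22.359

-22.359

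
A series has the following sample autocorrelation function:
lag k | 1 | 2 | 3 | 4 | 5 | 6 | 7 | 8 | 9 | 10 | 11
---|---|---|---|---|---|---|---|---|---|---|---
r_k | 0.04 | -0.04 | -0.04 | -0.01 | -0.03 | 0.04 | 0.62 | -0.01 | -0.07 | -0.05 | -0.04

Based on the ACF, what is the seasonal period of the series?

The largest autocorrelation is r_7 = 0.62; the remaining lags stay at or below 0.04.
The dominant spike at lag 7 indicates a seasonal period of 7.

7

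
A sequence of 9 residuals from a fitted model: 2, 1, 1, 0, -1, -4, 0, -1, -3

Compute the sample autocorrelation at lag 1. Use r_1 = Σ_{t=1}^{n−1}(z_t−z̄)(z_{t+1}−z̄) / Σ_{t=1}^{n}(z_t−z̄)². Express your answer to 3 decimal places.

Mean z̄ = (2 + 1 + 1 + 0 − 1 − 4 + 0 − 1 − 3)/9 = -0.5556
Numerator Σ_{t=1}^{8}(z_t−z̄)(z_{t+1}−z̄) = 7.4691
Denominator Σ(z_t−z̄)² = 30.2222
r_1 = 7.4691 / 30.2222 = 0.247

0.247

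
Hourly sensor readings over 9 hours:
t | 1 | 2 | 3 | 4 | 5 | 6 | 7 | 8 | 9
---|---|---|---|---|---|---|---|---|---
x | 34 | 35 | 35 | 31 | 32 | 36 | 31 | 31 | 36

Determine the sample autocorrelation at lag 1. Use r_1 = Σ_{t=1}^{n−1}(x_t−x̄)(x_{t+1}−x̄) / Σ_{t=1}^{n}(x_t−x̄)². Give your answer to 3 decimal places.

Mean x̄ = (34 + 35 + 35 + 31 + 32 + 36 + 31 + 31 + 36)/9 = 33.4444
Numerator Σ_{t=1}^{8}(x_t−x̄)(x_{t+1}−x̄) = -7.1975
Denominator Σ(x_t−x̄)² = 38.2222
r_1 = -7.1975 / 38.2222 = -0.188

-0.188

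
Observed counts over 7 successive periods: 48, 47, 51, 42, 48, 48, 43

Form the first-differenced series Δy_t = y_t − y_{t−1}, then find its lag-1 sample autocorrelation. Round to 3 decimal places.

First differences Δy: -1, 4, -9, 6, 0, -5
Mean of differences = -0.8333
Numerator Σ(Δy_t−Δȳ)(Δy_{t+1}−Δȳ) = -93.8611
Denominator Σ(Δy_t−Δȳ)² = 154.8333
r_1(Δy) = -93.8611 / 154.8333 = -0.606

-0.606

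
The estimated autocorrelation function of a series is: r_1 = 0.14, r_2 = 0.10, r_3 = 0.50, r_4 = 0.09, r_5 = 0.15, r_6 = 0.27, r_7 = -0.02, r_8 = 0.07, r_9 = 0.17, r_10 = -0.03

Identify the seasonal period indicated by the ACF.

3

The largest autocorrelation is r_3 = 0.50, with weaker echoes at lags 6 (0.27) and 9 (0.17); the remaining lags stay at or below 0.15.
The dominant spike at lag 3 indicates a seasonal period of 3.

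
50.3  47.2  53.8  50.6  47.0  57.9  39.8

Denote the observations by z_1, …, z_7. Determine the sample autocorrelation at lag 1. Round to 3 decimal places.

-0.572

Mean z̄ = (50.3 + 47.2 + 53.8 + 50.6 + 47.0 + 57.9 + 39.8)/7 = 49.5143
Σ(z_t−z̄)(z_{t+1}−z̄) = (-1.8184) + (-9.9184) + (4.6531) + (-2.7298) + (-21.0841) + (-81.4612) = -112.3588
Denominator Σ(z_t−z̄)² = 196.5286
r_1 = -112.3588 / 196.5286 = -0.572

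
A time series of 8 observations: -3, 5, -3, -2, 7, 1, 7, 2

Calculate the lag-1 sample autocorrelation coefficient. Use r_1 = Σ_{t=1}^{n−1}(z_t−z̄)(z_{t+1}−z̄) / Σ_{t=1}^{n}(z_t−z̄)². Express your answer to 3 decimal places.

Mean z̄ = (-3 + 5 − 3 − 2 + 7 + 1 + 7 + 2)/8 = 1.7500
Deviations from mean: -4.7500, 3.2500, -4.7500, -3.7500, 5.2500, -0.7500, 5.2500, 0.2500
Σ(z_t−z̄)(z_{t+1}−z̄) = (-15.4375) + (-15.4375) + (17.8125) + (-19.6875) + (-3.9375) + (-3.9375) + (1.3125) = -39.3125
Denominator Σ(z_t−z̄)² = 125.5000
r_1 = -39.3125 / 125.5000 = -0.313

-0.313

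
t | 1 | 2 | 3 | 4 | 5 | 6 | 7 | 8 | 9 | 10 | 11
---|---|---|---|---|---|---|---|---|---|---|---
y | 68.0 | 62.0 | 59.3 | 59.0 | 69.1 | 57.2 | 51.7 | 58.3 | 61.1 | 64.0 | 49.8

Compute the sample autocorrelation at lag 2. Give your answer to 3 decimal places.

Mean ȳ = (68.0 + 62.0 + 59.3 + 59.0 + 69.1 + 57.2 + 51.7 + 58.3 + 61.1 + 64.0 + 49.8)/11 = 59.9545
Numerator Σ_{t=1}^{9}(y_t−ȳ)(y_{t+2}−ȳ) = -109.2896
Denominator Σ(y_t−ȳ)² = 353.1473
r_2 = -109.2896 / 353.1473 = -0.309

-0.309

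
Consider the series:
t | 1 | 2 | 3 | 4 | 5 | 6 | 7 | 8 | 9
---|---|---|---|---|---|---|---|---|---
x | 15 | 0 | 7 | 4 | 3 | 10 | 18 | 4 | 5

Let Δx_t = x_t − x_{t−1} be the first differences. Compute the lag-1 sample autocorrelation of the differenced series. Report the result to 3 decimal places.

First differences Δx: -15, 7, -3, -1, 7, 8, -14, 1
Mean of differences = -1.2500
Numerator Σ(Δx_t−Δx̄)(Δx_{t+1}−Δx̄) = -196.5625
Denominator Σ(Δx_t−Δx̄)² = 581.5000
r_1(Δx) = -196.5625 / 581.5000 = -0.338

-0.338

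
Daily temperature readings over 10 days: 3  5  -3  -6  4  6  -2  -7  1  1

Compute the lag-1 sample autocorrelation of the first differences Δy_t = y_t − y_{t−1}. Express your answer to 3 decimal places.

First differences Δy: 2, -8, -3, 10, 2, -8, -5, 8, 0
Mean of differences = -0.2222
Numerator Σ(Δy_t−Δȳ)(Δy_{t+1}−Δȳ) = -18.9383
Denominator Σ(Δy_t−Δȳ)² = 333.5556
r_1(Δy) = -18.9383 / 333.5556 = -0.057

-0.057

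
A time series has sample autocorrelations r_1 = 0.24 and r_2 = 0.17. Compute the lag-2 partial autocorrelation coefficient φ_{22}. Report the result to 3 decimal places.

φ_{22} = (r_2 − r_1²) / (1 − r_1²)
r_1² = (0.24)² = 0.0576
Numerator = 0.17 − 0.0576 = 0.1124; denominator = 1 − 0.0576 = 0.9424
φ_{22} = 0.1124 / 0.9424 = 0.119

0.119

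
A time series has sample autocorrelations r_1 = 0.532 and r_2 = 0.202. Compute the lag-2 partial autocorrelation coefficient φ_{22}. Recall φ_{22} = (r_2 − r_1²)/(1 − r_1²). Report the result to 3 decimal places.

φ_{22} = (r_2 − r_1²) / (1 − r_1²)
r_1² = (0.532)² = 0.283024
Numerator = 0.202 − 0.2830 = -0.0810; denominator = 1 − 0.2830 = 0.7170
φ_{22} = -0.0810 / 0.7170 = -0.113

-0.113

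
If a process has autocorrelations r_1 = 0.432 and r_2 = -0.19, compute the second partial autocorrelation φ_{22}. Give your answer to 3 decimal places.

φ_{22} = (r_2 − r_1²) / (1 − r_1²)
r_1² = (0.432)² = 0.186624
Numerator = -0.19 − 0.1866 = -0.3766; denominator = 1 − 0.1866 = 0.8134
φ_{22} = -0.3766 / 0.8134 = -0.463

-0.463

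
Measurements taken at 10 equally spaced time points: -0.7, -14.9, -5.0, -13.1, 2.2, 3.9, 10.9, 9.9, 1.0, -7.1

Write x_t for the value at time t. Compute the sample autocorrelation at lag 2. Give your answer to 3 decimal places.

Mean x̄ = (-0.7 − 14.9 − 5.0 − 13.1 + 2.2 + 3.9 + 10.9 + 9.9 + 1.0 − 7.1)/10 = -1.2900
Numerator Σ_{t=1}^{8}(x_t−x̄)(x_{t+2}−x̄) = 147.8238
Denominator Σ(x_t−x̄)² = 690.7490
r_2 = 147.8238 / 690.7490 = 0.214

0.214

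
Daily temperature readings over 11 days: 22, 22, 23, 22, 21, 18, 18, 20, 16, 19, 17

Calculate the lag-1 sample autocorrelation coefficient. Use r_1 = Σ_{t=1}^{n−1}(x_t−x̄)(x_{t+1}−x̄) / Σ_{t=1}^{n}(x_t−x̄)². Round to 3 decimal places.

Mean x̄ = (22 + 22 + 23 + 22 + 21 + 18 + 18 + 20 + 16 + 19 + 17)/11 = 19.8182
Numerator Σ_{t=1}^{10}(x_t−x̄)(x_{t+1}−x̄) = 26.7851
Denominator Σ(x_t−x̄)² = 55.6364
r_1 = 26.7851 / 55.6364 = 0.481

0.481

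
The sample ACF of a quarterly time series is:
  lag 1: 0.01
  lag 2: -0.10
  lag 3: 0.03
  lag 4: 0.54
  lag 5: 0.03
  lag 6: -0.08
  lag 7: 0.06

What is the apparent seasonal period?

4

The largest autocorrelation is r_4 = 0.54; the remaining lags stay at or below 0.06.
The dominant spike at lag 4 indicates a seasonal period of 4.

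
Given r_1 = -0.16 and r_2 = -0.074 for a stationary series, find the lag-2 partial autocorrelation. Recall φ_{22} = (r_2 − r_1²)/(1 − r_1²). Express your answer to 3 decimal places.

-0.102

φ_{22} = (r_2 − r_1²) / (1 − r_1²)
r_1² = (-0.16)² = 0.0256
Numerator = -0.074 − 0.0256 = -0.0996; denominator = 1 − 0.0256 = 0.9744
φ_{22} = -0.0996 / 0.9744 = -0.102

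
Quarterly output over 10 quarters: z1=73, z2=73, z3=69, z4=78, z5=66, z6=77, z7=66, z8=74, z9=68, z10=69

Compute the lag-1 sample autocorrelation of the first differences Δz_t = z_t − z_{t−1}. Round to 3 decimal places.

-0.930

First differences Δz: 0, -4, 9, -12, 11, -11, 8, -6, 1
Mean of differences = -0.4444
Numerator Σ(Δz_t−Δz̄)(Δz_{t+1}−Δz̄) = -541.4198
Denominator Σ(Δz_t−Δz̄)² = 582.2222
r_1(Δz) = -541.4198 / 582.2222 = -0.930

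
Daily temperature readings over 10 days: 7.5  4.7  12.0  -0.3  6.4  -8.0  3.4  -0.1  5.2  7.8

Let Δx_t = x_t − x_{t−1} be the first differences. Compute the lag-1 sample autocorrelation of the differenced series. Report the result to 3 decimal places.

First differences Δx: -2.8, 7.3, -12.3, 6.7, -14.4, 11.4, -3.5, 5.3, 2.6
Mean of differences = 0.0333
Numerator Σ(Δx_t−Δx̄)(Δx_{t+1}−Δx̄) = -497.9678
Denominator Σ(Δx_t−Δx̄)² = 641.7200
r_1(Δx) = -497.9678 / 641.7200 = -0.776

-0.776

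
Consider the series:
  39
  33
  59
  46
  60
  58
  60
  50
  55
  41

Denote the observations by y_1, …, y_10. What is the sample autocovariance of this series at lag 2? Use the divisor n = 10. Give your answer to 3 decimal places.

Mean ȳ = (39 + 33 + 59 + 46 + 60 + 58 + 60 + 50 + 55 + 41)/10 = 50.1000
Σ_{t=1}^{8}(y_t−ȳ)(y_{t+2}−ȳ) = 173.6800
γ_2 = 173.6800 / 10 = 17.368

17.368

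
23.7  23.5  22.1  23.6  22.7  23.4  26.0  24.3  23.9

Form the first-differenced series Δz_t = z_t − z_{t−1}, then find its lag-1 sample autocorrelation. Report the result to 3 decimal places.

-0.374

First differences Δz: -0.2, -1.4, 1.5, -0.9, 0.7, 2.6, -1.7, -0.4
Mean of differences = 0.0250
Numerator Σ(Δz_t−Δz̄)(Δz_{t+1}−Δz̄) = -5.7406
Denominator Σ(Δz_t−Δz̄)² = 15.3550
r_1(Δz) = -5.7406 / 15.3550 = -0.374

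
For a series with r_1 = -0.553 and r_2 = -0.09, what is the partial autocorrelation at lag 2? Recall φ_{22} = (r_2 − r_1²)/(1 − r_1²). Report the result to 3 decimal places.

φ_{22} = (r_2 − r_1²) / (1 − r_1²)
r_1² = (-0.553)² = 0.305809
Numerator = -0.09 − 0.3058 = -0.3958; denominator = 1 − 0.3058 = 0.6942
φ_{22} = -0.3958 / 0.6942 = -0.570

-0.570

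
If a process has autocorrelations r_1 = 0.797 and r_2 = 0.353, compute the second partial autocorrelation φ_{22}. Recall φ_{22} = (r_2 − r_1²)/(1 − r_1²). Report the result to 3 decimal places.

-0.774

φ_{22} = (r_2 − r_1²) / (1 − r_1²)
r_1² = (0.797)² = 0.635209
Numerator = 0.353 − 0.6352 = -0.2822; denominator = 1 − 0.6352 = 0.3648
φ_{22} = -0.2822 / 0.3648 = -0.774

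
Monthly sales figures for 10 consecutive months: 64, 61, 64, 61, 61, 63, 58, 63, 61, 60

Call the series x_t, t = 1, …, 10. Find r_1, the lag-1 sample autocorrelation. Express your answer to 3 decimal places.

Mean x̄ = (64 + 61 + 64 + 61 + 61 + 63 + 58 + 63 + 61 + 60)/10 = 61.6000
Numerator Σ_{t=1}^{9}(x_t−x̄)(x_{t+1}−x̄) = -14.7600
Denominator Σ(x_t−x̄)² = 32.4000
r_1 = -14.7600 / 32.4000 = -0.456

-0.456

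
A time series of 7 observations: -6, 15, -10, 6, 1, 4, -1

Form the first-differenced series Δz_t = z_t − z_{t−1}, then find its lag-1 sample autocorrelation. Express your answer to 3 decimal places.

First differences Δz: 21, -25, 16, -5, 3, -5
Mean of differences = 0.8333
Numerator Σ(Δz_t−Δz̄)(Δz_{t+1}−Δz̄) = -1026.5278
Denominator Σ(Δz_t−Δz̄)² = 1376.8333
r_1(Δz) = -1026.5278 / 1376.8333 = -0.746

-0.746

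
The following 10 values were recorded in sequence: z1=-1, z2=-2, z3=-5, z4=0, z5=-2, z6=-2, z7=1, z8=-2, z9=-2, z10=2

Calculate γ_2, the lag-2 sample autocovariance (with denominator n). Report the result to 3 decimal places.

Mean z̄ = (-1 − 2 − 5 + 0 − 2 − 2 + 1 − 2 − 2 + 2)/10 = -1.3000
Σ_{t=1}^{8}(z_t−z̄)(z_{t+2}−z̄) = -5.3800
γ_2 = -5.3800 / 10 = -0.538

-0.538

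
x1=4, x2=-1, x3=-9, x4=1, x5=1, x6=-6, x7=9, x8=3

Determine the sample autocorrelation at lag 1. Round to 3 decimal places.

-0.154

Mean x̄ = (4 − 1 − 9 + 1 + 1 − 6 + 9 + 3)/8 = 0.2500
Deviations from mean: 3.7500, -1.2500, -9.2500, 0.7500, 0.7500, -6.2500, 8.7500, 2.7500
Σ(x_t−x̄)(x_{t+1}−x̄) = (-4.6875) + (11.5625) + (-6.9375) + (0.5625) + (-4.6875) + (-54.6875) + (24.0625) = -34.8125
Denominator Σ(x_t−x̄)² = 225.5000
r_1 = -34.8125 / 225.5000 = -0.154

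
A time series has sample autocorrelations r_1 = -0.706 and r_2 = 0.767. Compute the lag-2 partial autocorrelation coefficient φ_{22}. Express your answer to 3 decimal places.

0.535

φ_{22} = (r_2 − r_1²) / (1 − r_1²)
r_1² = (-0.706)² = 0.498436
Numerator = 0.767 − 0.4984 = 0.2686; denominator = 1 − 0.4984 = 0.5016
φ_{22} = 0.2686 / 0.5016 = 0.535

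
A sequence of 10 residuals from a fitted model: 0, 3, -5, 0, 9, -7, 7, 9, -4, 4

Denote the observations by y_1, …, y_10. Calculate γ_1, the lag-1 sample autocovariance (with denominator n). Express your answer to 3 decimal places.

Mean ȳ = (0 + 3 − 5 + 0 + 9 − 7 + 7 + 9 − 4 + 4)/10 = 1.6000
Σ_{t=1}^{9}(y_t−ȳ)(y_{t+1}−ȳ) = -137.7600
γ_1 = -137.7600 / 10 = -13.776

-13.776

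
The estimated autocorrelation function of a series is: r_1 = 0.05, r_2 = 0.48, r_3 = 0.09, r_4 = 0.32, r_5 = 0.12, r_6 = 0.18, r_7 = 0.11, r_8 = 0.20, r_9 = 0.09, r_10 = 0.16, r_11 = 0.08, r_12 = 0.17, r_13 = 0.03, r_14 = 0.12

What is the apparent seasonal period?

2

The largest autocorrelation is r_2 = 0.48, with weaker echoes at lags 4 (0.32), 6 (0.18), 8 (0.20), 10 (0.16) and 12 (0.17); the remaining lags stay at or below 0.12.
The dominant spike at lag 2 indicates a seasonal period of 2.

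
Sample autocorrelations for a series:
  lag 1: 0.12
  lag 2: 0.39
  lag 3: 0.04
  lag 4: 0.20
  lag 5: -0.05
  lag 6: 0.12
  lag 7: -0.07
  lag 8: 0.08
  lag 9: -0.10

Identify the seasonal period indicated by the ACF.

2

The largest autocorrelation is r_2 = 0.39, with a weaker echo at lag 4 (0.20); the remaining lags stay at or below 0.12.
The dominant spike at lag 2 indicates a seasonal period of 2.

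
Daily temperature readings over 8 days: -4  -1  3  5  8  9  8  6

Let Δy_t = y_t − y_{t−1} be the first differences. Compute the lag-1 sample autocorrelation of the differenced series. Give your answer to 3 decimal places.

0.508

First differences Δy: 3, 4, 2, 3, 1, -1, -2
Mean of differences = 1.4286
Numerator Σ(Δy_t−Δȳ)(Δy_{t+1}−Δȳ) = 15.1020
Denominator Σ(Δy_t−Δȳ)² = 29.7143
r_1(Δy) = 15.1020 / 29.7143 = 0.508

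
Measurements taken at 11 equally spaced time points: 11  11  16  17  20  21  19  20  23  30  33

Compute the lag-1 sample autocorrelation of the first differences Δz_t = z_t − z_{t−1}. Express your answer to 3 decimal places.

0.090

First differences Δz: 0, 5, 1, 3, 1, -2, 1, 3, 7, 3
Mean of differences = 2.2000
Numerator Σ(Δz_t−Δz̄)(Δz_{t+1}−Δz̄) = 5.3600
Denominator Σ(Δz_t−Δz̄)² = 59.6000
r_1(Δz) = 5.3600 / 59.6000 = 0.090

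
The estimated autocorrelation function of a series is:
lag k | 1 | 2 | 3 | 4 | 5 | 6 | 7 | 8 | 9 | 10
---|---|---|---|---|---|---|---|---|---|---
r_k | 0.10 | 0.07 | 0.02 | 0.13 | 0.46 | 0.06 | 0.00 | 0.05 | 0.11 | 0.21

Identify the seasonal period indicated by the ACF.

The largest autocorrelation is r_5 = 0.46, with a weaker echo at lag 10 (0.21); the remaining lags stay at or below 0.13.
The dominant spike at lag 5 indicates a seasonal period of 5.

5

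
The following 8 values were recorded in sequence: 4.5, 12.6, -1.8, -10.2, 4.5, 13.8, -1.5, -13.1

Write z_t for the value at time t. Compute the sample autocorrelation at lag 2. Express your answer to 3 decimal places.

-0.730

Mean z̄ = (4.5 + 12.6 − 1.8 − 10.2 + 4.5 + 13.8 − 1.5 − 13.1)/8 = 1.1000
Σ(z_t−z̄)(z_{t+2}−z̄) = (-9.8600) + (-129.9500) + (-9.8600) + (-143.5100) + (-8.8400) + (-180.3400) = -482.3600
Denominator Σ(z_t−z̄)² = 661.1600
r_2 = -482.3600 / 661.1600 = -0.730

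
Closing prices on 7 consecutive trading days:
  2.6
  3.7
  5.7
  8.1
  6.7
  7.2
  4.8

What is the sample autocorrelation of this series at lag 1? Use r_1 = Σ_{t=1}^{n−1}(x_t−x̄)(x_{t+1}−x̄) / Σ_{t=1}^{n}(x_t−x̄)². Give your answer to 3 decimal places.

0.395

Mean x̄ = (2.6 + 3.7 + 5.7 + 8.1 + 6.7 + 7.2 + 4.8)/7 = 5.5429
Σ(x_t−x̄)(x_{t+1}−x̄) = (5.4233) + (-0.2896) + (0.4018) + (2.9590) + (1.9176) + (-1.2310) = 9.1810
Denominator Σ(x_t−x̄)² = 23.2571
r_1 = 9.1810 / 23.2571 = 0.395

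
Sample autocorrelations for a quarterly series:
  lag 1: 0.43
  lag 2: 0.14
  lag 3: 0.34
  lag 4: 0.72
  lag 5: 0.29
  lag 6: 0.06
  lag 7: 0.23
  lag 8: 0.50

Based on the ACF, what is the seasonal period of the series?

The largest autocorrelation is r_4 = 0.72, with a weaker echo at lag 8 (0.50); the remaining lags stay at or below 0.43. The elevated value at lag 1 (0.43), dropping to 0.14 at lag 2, reflects decaying short-term dependence rather than seasonality.
The dominant spike at lag 4 indicates a seasonal period of 4.

4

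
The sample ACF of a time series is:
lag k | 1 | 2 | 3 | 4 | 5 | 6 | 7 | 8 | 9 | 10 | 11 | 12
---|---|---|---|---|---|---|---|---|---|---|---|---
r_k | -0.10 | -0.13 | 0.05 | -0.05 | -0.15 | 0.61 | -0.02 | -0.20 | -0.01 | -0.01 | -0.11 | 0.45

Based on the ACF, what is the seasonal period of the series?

6

The largest autocorrelation is r_6 = 0.61, with a weaker echo at lag 12 (0.45); the remaining lags stay at or below 0.05.
The dominant spike at lag 6 indicates a seasonal period of 6.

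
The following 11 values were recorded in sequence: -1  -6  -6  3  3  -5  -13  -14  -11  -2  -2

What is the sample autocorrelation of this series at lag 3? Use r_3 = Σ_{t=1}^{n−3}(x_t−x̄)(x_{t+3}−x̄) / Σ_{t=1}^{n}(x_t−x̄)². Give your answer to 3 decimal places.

-0.472

Mean x̄ = (-1 − 6 − 6 + 3 + 3 − 5 − 13 − 14 − 11 − 2 − 2)/11 = -4.9091
Numerator Σ_{t=1}^{8}(x_t−x̄)(x_{t+3}−x̄) = -162.9339
Denominator Σ(x_t−x̄)² = 344.9091
r_3 = -162.9339 / 344.9091 = -0.472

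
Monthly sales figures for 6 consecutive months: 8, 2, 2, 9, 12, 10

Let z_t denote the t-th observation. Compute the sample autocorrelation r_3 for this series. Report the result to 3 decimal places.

-0.429

Mean z̄ = (8 + 2 + 2 + 9 + 12 + 10)/6 = 7.1667
Deviations from mean: 0.8333, -5.1667, -5.1667, 1.8333, 4.8333, 2.8333
Numerator Σ_{t=1}^{3}(z_t−z̄)(z_{t+3}−z̄) = -38.0833
Denominator Σ(z_t−z̄)² = 88.8333
r_3 = -38.0833 / 88.8333 = -0.429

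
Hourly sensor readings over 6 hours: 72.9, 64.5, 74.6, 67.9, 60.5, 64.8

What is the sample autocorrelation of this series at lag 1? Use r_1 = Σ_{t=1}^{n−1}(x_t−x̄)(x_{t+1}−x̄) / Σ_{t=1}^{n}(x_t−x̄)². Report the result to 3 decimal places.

-0.127

Mean x̄ = (72.9 + 64.5 + 74.6 + 67.9 + 60.5 + 64.8)/6 = 67.5333
Deviations from mean: 5.3667, -3.0333, 7.0667, 0.3667, -7.0333, -2.7333
Σ(x_t−x̄)(x_{t+1}−x̄) = (-16.2789) + (-21.4356) + (2.5911) + (-2.5789) + (19.2244) = -18.4778
Denominator Σ(x_t−x̄)² = 145.0133
r_1 = -18.4778 / 145.0133 = -0.127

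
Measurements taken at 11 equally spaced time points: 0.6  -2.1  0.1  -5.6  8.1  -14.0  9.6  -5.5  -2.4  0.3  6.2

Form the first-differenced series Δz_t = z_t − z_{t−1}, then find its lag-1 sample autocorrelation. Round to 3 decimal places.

First differences Δz: -2.7, 2.2, -5.7, 13.7, -22.1, 23.6, -15.1, 3.1, 2.7, 5.9
Mean of differences = 0.5600
Numerator Σ(Δz_t−Δz̄)(Δz_{t+1}−Δz̄) = -1301.4276
Denominator Σ(Δz_t−Δz̄)² = 1554.2640
r_1(Δz) = -1301.4276 / 1554.2640 = -0.837

-0.837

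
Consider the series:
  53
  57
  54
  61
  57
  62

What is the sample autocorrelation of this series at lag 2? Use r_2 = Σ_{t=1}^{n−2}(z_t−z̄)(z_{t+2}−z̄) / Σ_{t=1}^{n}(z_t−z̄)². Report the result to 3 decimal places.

Mean z̄ = (53 + 57 + 54 + 61 + 57 + 62)/6 = 57.3333
Deviations from mean: -4.3333, -0.3333, -3.3333, 3.6667, -0.3333, 4.6667
Numerator Σ_{t=1}^{4}(z_t−z̄)(z_{t+2}−z̄) = 31.4444
Denominator Σ(z_t−z̄)² = 65.3333
r_2 = 31.4444 / 65.3333 = 0.481

0.481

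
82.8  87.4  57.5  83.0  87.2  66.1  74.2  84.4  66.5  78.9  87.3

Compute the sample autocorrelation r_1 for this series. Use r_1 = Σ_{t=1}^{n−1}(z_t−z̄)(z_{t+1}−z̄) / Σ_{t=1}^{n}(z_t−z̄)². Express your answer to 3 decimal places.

Mean z̄ = (82.8 + 87.4 + 57.5 + 83.0 + 87.2 + 66.1 + 74.2 + 84.4 + 66.5 + 78.9 + 87.3)/11 = 77.7545
Numerator Σ_{t=1}^{10}(z_t−z̄)(z_{t+1}−z̄) = -372.4239
Denominator Σ(z_t−z̄)² = 1057.1873
r_1 = -372.4239 / 1057.1873 = -0.352

-0.352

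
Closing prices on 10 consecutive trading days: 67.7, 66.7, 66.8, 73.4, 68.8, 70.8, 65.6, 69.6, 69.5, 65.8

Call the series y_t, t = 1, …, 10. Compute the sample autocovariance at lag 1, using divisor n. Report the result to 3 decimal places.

-1.303

Mean ȳ = (67.7 + 66.7 + 66.8 + 73.4 + 68.8 + 70.8 + 65.6 + 69.6 + 69.5 + 65.8)/10 = 68.4700
Σ_{t=1}^{9}(y_t−ȳ)(y_{t+1}−ȳ) = -13.0349
γ_1 = -13.0349 / 10 = -1.303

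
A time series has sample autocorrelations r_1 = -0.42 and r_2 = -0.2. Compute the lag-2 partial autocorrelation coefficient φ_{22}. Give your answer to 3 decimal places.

φ_{22} = (r_2 − r_1²) / (1 − r_1²)
r_1² = (-0.42)² = 0.1764
Numerator = -0.2 − 0.1764 = -0.3764; denominator = 1 − 0.1764 = 0.8236
φ_{22} = -0.3764 / 0.8236 = -0.457

-0.457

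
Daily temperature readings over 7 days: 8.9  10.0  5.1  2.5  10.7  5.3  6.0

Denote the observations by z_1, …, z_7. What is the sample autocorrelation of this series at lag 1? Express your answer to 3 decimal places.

Mean z̄ = (8.9 + 10.0 + 5.1 + 2.5 + 10.7 + 5.3 + 6.0)/7 = 6.9286
Deviations from mean: 1.9714, 3.0714, -1.8286, -4.4286, 3.7714, -1.6286, -0.9286
Numerator Σ_{t=1}^{6}(z_t−z̄)(z_{t+1}−z̄) = -12.7951
Denominator Σ(z_t−z̄)² = 54.0143
r_1 = -12.7951 / 54.0143 = -0.237

-0.237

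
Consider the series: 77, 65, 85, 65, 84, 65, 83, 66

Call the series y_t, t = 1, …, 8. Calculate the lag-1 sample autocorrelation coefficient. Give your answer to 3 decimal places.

-0.903

Mean ȳ = (77 + 65 + 85 + 65 + 84 + 65 + 83 + 66)/8 = 73.7500
Σ(y_t−ȳ)(y_{t+1}−ȳ) = (-28.4375) + (-98.4375) + (-98.4375) + (-89.6875) + (-89.6875) + (-80.9375) + (-71.6875) = -557.3125
Denominator Σ(y_t−ȳ)² = 617.5000
r_1 = -557.3125 / 617.5000 = -0.903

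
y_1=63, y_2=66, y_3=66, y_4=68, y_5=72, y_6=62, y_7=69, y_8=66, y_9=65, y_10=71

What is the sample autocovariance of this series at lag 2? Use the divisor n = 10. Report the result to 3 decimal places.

Mean ȳ = (63 + 66 + 66 + 68 + 72 + 62 + 69 + 66 + 65 + 71)/10 = 66.8000
Σ_{t=1}^{8}(y_t−ȳ)(y_{t+2}−ȳ) = 0.1200
γ_2 = 0.1200 / 10 = 0.012

0.012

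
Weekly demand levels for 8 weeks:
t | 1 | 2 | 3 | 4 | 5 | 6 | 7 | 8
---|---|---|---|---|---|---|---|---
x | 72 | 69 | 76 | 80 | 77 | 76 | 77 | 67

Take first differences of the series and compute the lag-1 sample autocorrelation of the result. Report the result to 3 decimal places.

-0.043

First differences Δx: -3, 7, 4, -3, -1, 1, -10
Mean of differences = -0.7143
Numerator Σ(Δx_t−Δx̄)(Δx_{t+1}−Δx̄) = -7.7959
Denominator Σ(Δx_t−Δx̄)² = 181.4286
r_1(Δx) = -7.7959 / 181.4286 = -0.043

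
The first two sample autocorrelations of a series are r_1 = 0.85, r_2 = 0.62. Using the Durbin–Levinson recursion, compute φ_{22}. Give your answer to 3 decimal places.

φ_{22} = (r_2 − r_1²) / (1 − r_1²)
r_1² = (0.85)² = 0.7225
Numerator = 0.62 − 0.7225 = -0.1025; denominator = 1 − 0.7225 = 0.2775
φ_{22} = -0.1025 / 0.2775 = -0.369

-0.369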